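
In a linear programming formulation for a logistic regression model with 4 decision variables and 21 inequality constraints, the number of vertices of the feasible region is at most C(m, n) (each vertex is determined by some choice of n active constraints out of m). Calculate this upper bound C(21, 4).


Each vertex corresponds to some choice of n active constraints out of m, so the number of vertices is at most C(m, n) = m! / (n!(m-n)!).
m = 21, n = 4
Numerator: 21 * 20 * 19 * 18
Denominator: 4! = 24
C(21, 4) = 5985


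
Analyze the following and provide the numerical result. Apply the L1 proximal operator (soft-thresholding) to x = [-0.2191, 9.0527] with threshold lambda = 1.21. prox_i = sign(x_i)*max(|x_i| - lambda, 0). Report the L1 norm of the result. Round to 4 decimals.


Soft-thresholding with lambda = 1.21:
prox(-0.2191) = sign(-0.2191)*max(|-0.2191| - 1.21, 0) = 0.0
prox(9.0527) = sign(9.0527)*max(|9.0527| - 1.21, 0) = 7.8427
prox(x) = [0.0, 7.8427]
||prox(x)||_1 = 0.0 + 7.8427 = 7.8427


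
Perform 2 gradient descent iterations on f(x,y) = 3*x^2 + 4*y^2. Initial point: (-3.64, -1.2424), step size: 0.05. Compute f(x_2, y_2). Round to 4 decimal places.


Gradient descent on f(x,y) = 3*x^2 + 4*y^2.
Starting point: (-3.64, -1.2424), alpha = 0.05
Step 1: grad_x = 2*3*-3.64 = -21.84, grad_y = 2*4*-1.2424 = -9.9392
  x_1 = -3.64 - 0.05*-21.84 = -2.548
  y_1 = -1.2424 - 0.05*-9.9392 = -0.7454
Step 2: grad_x = 2*3*-2.548 = -15.288, grad_y = 2*4*-0.7454 = -5.9635
  x_2 = -2.548 - 0.05*-15.288 = -1.7836
  y_2 = -0.7454 - 0.05*-5.9635 = -0.4473
f(-1.7836, -0.4473) = 3*(-1.7836)^2 + 4*(-0.4473)^2 = 10.3439


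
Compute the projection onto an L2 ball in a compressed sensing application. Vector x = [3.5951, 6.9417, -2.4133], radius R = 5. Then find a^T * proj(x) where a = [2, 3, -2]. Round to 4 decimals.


Step 1: Compute ||x|| (intermediates to 6 decimals).
||x|| = sqrt(3.5951^2 + 6.9417^2 + (-2.4133)^2) = 8.18144
Step 2: Project.
Since ||x|| > R, scale = R/||x|| = 5/8.18144 = 0.611139, proj(x) = scale * x
proj(x) = [2.197106, 4.242344, -1.474862]
Step 3: Dot product.
a^T * proj(x) = 2*2.197106 + 3*4.242344 - 2*(-1.474862) = 20.071


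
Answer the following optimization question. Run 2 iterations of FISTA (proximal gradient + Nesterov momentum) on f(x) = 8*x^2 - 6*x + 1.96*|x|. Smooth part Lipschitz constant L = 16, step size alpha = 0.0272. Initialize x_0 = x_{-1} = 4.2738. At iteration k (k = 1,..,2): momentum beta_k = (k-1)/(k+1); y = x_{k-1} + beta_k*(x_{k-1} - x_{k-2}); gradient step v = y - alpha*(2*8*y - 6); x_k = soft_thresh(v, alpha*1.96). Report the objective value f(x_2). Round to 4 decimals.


FISTA on f(x) = 8*x^2 - 6*x + 1.96*|x|
L = 16, alpha = 0.0272
Iteration 1: beta = 0.0, y = 4.2738 + 0.0*(4.2738 - 4.2738) = 4.2738
  grad(y) = 62.3808, v = y - alpha*grad = 2.577
  prox(v) = soft_thresh(2.577, 0.0533) = 2.5237
Iteration 2: beta = 0.3333, y = 2.5237 + 0.3333*(2.5237 - 4.2738) = 1.9404
  grad(y) = 25.046, v = y - alpha*grad = 1.2591
  prox(v) = soft_thresh(1.2591, 0.0533) = 1.2058
f(x_2) = 8*1.2058^2 - 6*1.2058 + 1.96*|1.2058| = 6.7604


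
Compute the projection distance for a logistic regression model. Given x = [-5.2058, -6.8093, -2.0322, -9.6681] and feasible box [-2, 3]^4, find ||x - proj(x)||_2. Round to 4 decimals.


Project each component onto [-2, 3].
clip(-5.2058) = -2.0, clip(-6.8093) = -2.0, clip(-2.0322) = -2.0, clip(-9.6681) = -2.0
Projection = [-2.0, -2.0, -2.0, -2.0]
Squared diffs: [10.2772, 23.1294, 0.001, 58.7998]
Distance = sqrt(92.2074) = 9.6025


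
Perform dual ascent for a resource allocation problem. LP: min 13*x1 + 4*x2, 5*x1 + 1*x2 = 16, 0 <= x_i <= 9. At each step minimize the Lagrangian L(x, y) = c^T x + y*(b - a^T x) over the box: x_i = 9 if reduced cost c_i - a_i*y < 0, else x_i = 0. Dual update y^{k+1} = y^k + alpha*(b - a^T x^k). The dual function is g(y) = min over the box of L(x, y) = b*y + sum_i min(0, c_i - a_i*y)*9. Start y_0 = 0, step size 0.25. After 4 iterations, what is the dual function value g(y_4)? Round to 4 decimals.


Dual ascent for LP: min 13*x1 + 4*x2, 5*x1 + 1*x2 = 16, 0 <= x_i <= 9
Step 1: y^k = 0.0, reduced costs: (13.0, 4.0)
  x^k = (0.0, 0.0), subgradient = b - a^T x = 16.0
  y^{k+1} = 0.0 + 0.25*16.0 = 4.0
Step 2: y^k = 4.0, reduced costs: (-7.0, 0.0)
  x^k = (9.0, 0.0), subgradient = b - a^T x = -29.0
  y^{k+1} = 4.0 + 0.25*-29.0 = -3.25
Step 3: y^k = -3.25, reduced costs: (29.25, 7.25)
  x^k = (0.0, 0.0), subgradient = b - a^T x = 16.0
  y^{k+1} = -3.25 + 0.25*16.0 = 0.75
Step 4: y^k = 0.75, reduced costs: (9.25, 3.25)
  x^k = (0.0, 0.0), subgradient = b - a^T x = 16.0
  y^{k+1} = 0.75 + 0.25*16.0 = 4.75
Dual objective at y_4 = 4.75: reduced costs (-10.75, -0.75), box minimizer x = (9.0, 9.0)
g(y_4) = b*y + (c1 - a1*y)*x1 + (c2 - a2*y)*x2 = 16*4.75 + (-10.75)*9.0 + (-0.75)*9.0 = 76.0 - 96.75 - 6.75 = -27.5


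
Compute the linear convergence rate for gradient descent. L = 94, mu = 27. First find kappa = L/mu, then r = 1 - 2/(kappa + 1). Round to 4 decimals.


Step 1: Compute the condition number.
kappa = L/mu = 94/27 = 3.4815
Step 2: Compute the convergence rate.
r = 1 - 2/(kappa + 1) = 1 - 2*mu/(L + mu) = (L - mu)/(L + mu) = 67/121 = 0.5537


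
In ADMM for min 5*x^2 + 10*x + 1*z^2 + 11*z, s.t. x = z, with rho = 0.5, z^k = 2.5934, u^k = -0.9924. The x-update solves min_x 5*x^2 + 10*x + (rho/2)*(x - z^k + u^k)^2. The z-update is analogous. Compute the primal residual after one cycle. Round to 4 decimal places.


ADMM iteration with rho = 0.5, z^k = 2.5934, u^k = -0.9924
Step 1: x-update.
Minimize 5*x^2 + 10*x + (0.5/2)*(x - 2.5934 - 0.9924)^2
FOC: (2*5 + 0.5)*x = -10 + 0.5*(2.5934 + 0.9924)
x^{k+1} = -0.7816
Step 2: z-update.
Minimize 1*z^2 + 11*z + (0.5/2)*(-0.7816 - z - 0.9924)^2
FOC: (2*1 + 0.5)*z = -11 + 0.5*(-0.7816 - 0.9924)
z^{k+1} = -4.7548
Step 3: u-update.
u^{k+1} = -0.9924 - 0.7816 + 4.7548 = 2.9808
Step 4: Primal residual = |-0.7816 + 4.7548| = 3.9732


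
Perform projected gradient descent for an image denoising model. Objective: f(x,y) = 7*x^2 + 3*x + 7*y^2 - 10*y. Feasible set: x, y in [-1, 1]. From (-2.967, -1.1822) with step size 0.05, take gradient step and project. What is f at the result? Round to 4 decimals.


Step 1: Compute gradient at (-2.967, -1.1822).
grad_x = 2*7*-2.967 + 3 = -38.538
grad_y = 2*7*-1.1822 - 10 = -26.5508
Step 2: Gradient step.
x_raw = -2.967 - 0.05*-38.538 = -1.0401
y_raw = -1.1822 - 0.05*-26.5508 = 0.1453
Step 3: Project onto [-1, 1].
x_proj = clip(-1.0401) = -1.0
y_proj = clip(0.1453) = 0.1453
Step 4: Evaluate f.
f(-1.0, 0.1453) = 2.6945


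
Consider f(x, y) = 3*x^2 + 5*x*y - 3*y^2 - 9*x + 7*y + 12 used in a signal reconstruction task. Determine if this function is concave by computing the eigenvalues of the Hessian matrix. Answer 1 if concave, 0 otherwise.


The Hessian of f(x,y) = 3*x^2 + 5*x*y - 3*y^2 - 9*x + 7*y + 12 is:
H = [[6, 5], [5, -6]]
Trace = 6 - 6 = 0
Determinant = 6*-6 - (5)^2 = -61
Discriminant = (0)^2 - 4*-61 = 244.0
Eigenvalues: lambda_1 = -7.8102, lambda_2 = 7.8102
The function is not concave.

0


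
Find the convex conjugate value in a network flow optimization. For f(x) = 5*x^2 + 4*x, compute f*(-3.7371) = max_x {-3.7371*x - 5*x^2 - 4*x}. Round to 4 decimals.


f*(y) = sup_x {y*x - a*x^2 - b*x} = sup_x {(y-b)*x - a*x^2}
FOC: (y - b) - 2a*x = 0 => x* = (y - b)/(2a)
x* = (-3.7371 - 4)/(2*5) = -0.7737
f*(-3.7371) = (y-b)^2/(4a) = (-3.7371 - 4)^2/(4*5)
= 59.8627/20 = 2.9931


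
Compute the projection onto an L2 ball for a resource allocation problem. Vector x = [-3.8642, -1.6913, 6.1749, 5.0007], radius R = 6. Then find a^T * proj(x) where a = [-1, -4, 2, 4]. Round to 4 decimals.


Step 1: Compute ||x|| (intermediates to 6 decimals).
||x|| = sqrt((-3.8642)^2 + (-1.6913)^2 + 6.1749^2 + 5.0007^2) = 8.996051
Step 2: Project.
Since ||x|| > R, scale = R/||x|| = 6/8.996051 = 0.666959, proj(x) = scale * x
proj(x) = [-2.577263, -1.128028, 4.118405, 3.335262]
Step 3: Dot product.
a^T * proj(x) = -1*(-2.577263) - 4*(-1.128028) + 2*4.118405 + 4*3.335262 = 28.6672


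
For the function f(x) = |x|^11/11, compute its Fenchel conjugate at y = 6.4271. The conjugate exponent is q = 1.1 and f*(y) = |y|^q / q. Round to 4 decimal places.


The conjugate exponent q satisfies 1/p + 1/q = 1.
p = 11, so q = 11/(11 - 1) = 1.1
|y|^q = 6.4271^1.1 = 7.7413
f*(6.4271) = 7.7413 / 1.1 = 7.0376


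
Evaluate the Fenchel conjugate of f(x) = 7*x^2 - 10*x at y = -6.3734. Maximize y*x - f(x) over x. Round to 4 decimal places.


f*(y) = sup_x {y*x - a*x^2 - b*x} = sup_x {(y-b)*x - a*x^2}
FOC: (y - b) - 2a*x = 0 => x* = (y - b)/(2a)
x* = (-6.3734 + 10)/(2*7) = 0.259
f*(-6.3734) = (y-b)^2/(4a) = (-6.3734 + 10)^2/(4*7)
= 13.1522/28 = 0.4697


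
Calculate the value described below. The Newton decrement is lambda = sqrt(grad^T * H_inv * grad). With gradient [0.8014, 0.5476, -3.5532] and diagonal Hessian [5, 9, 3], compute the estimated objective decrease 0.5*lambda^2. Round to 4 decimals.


Step 1: H is diagonal, so H^(-1) * g = [0.1603, 0.0608, -1.1844].
Step 2: g^T H^(-1) g = sum_i g_i^2 / H_ii
  = (0.8014)^2/5 + (0.5476)^2/9 + (-3.5532)^2/3
  = 0.1284 + 0.0333 + 4.2084 = 4.3702
Step 3: Objective decrease = 0.5 * g^T H^(-1) g = 2.1851


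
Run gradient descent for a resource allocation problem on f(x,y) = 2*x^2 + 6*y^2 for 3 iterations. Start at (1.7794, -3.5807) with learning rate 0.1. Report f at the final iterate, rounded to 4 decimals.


Gradient descent on f(x,y) = 2*x^2 + 6*y^2.
Starting point: (1.7794, -3.5807), alpha = 0.1
Step 1: grad_x = 2*2*1.7794 = 7.1176, grad_y = 2*6*-3.5807 = -42.9684
  x_1 = 1.7794 - 0.1*7.1176 = 1.0676
  y_1 = -3.5807 - 0.1*-42.9684 = 0.7161
Step 2: grad_x = 2*2*1.0676 = 4.2706, grad_y = 2*6*0.7161 = 8.5937
  x_2 = 1.0676 - 0.1*4.2706 = 0.6406
  y_2 = 0.7161 - 0.1*8.5937 = -0.1432
Step 3: grad_x = 2*2*0.6406 = 2.5623, grad_y = 2*6*-0.1432 = -1.7187
  x_3 = 0.6406 - 0.1*2.5623 = 0.3844
  y_3 = -0.1432 - 0.1*-1.7187 = 0.0286
f(0.3844, 0.0286) = 2*0.3844^2 + 6*0.0286^2 = 0.3004


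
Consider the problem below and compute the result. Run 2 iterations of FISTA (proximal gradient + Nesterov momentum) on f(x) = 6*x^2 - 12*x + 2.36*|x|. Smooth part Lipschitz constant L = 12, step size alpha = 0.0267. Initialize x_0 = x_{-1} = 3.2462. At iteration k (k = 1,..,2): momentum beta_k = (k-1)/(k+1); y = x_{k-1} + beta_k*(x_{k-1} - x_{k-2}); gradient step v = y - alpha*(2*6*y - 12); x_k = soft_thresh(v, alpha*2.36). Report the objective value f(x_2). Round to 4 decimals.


FISTA on f(x) = 6*x^2 - 12*x + 2.36*|x|
L = 12, alpha = 0.0267
Iteration 1: beta = 0.0, y = 3.2462 + 0.0*(3.2462 - 3.2462) = 3.2462
  grad(y) = 26.9544, v = y - alpha*grad = 2.5265
  prox(v) = soft_thresh(2.5265, 0.063) = 2.4635
Iteration 2: beta = 0.3333, y = 2.4635 + 0.3333*(2.4635 - 3.2462) = 2.2026
  grad(y) = 14.4313, v = y - alpha*grad = 1.8173
  prox(v) = soft_thresh(1.8173, 0.063) = 1.7543
f(x_2) = 6*1.7543^2 - 12*1.7543 + 2.36*|1.7543| = 1.5537


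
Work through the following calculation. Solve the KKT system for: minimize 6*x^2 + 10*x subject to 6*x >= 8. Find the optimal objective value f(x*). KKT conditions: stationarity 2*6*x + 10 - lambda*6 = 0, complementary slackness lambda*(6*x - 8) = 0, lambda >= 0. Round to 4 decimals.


Step 1: Try lambda = 0 (constraint inactive).
x_unc = -10/(2*6) = -0.8333
Check: 6*-0.8333 = -4.9998 < 8 -- violated!
Step 2: Constraint must be active: 6*x = 8
x* = 8/6 = 4/3 = 1.3333 (rounded; the exact value 4/3 is used below)
lambda = (2*6*(4/3) + 10)/6 = 4.3333
Step 3: Compute optimal value.
f(x*) = 6*(4/3)^2 + 10*(4/3) = 24.0


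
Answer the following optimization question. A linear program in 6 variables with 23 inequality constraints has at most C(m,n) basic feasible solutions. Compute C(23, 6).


Each vertex corresponds to some choice of n active constraints out of m, so the number of vertices is at most C(m, n) = m! / (n!(m-n)!).
m = 23, n = 6
Numerator: 23 * 22 * 21 * 20 * 19 * 18
Denominator: 6! = 720
C(23, 6) = 100947


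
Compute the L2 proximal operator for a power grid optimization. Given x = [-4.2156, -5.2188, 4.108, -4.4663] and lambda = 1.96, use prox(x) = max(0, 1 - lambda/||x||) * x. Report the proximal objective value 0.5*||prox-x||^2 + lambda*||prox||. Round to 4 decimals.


Step 1: Compute ||x||.
||x|| = 9.046
Step 2: Compute scaling factor.
scale = max(0, 1 - 1.96/9.046) = 0.7833
Step 3: prox(x) = [-3.3022, -4.088, 3.2179, -3.4986]
||prox(x)|| = 7.086
Step 4: Proximal objective.
0.5*||prox-x||^2 = 1.9208
lambda*||prox|| = 13.8886
Total = 15.8094


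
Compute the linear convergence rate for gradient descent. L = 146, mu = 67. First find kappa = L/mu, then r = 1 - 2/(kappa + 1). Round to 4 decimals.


Step 1: Compute the condition number.
kappa = L/mu = 146/67 = 2.1791
Step 2: Compute the convergence rate.
r = 1 - 2/(kappa + 1) = 1 - 2*mu/(L + mu) = (L - mu)/(L + mu) = 79/213 = 0.3709


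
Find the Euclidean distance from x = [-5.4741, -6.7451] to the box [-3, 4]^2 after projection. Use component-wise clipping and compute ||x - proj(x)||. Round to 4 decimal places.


Project each component onto [-3, 4].
clip(-5.4741) = -3.0, clip(-6.7451) = -3.0
Projection = [-3.0, -3.0]
Squared diffs: [6.1212, 14.0258]
Distance = sqrt(20.147) = 4.4885


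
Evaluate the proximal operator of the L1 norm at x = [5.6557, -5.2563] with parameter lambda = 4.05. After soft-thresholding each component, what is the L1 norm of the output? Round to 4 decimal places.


Soft-thresholding with lambda = 4.05:
prox(5.6557) = sign(5.6557)*max(|5.6557| - 4.05, 0) = 1.6057
prox(-5.2563) = sign(-5.2563)*max(|-5.2563| - 4.05, 0) = -1.2063
prox(x) = [1.6057, -1.2063]
||prox(x)||_1 = 1.6057 + 1.2063 = 2.812


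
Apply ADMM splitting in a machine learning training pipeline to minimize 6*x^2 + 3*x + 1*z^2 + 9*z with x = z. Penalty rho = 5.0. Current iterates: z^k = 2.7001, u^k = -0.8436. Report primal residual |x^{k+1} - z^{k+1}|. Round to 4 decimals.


ADMM iteration with rho = 5.0, z^k = 2.7001, u^k = -0.8436
Step 1: x-update.
Minimize 6*x^2 + 3*x + (5.0/2)*(x - 2.7001 - 0.8436)^2
FOC: (2*6 + 5.0)*x = -3 + 5.0*(2.7001 + 0.8436)
x^{k+1} = 0.8658
Step 2: z-update.
Minimize 1*z^2 + 9*z + (5.0/2)*(0.8658 - z - 0.8436)^2
FOC: (2*1 + 5.0)*z = -9 + 5.0*(0.8658 - 0.8436)
z^{k+1} = -1.2699
Step 3: u-update.
u^{k+1} = -0.8436 + 0.8658 + 1.2699 = 1.2921
Step 4: Primal residual = |0.8658 + 1.2699| = 2.1357


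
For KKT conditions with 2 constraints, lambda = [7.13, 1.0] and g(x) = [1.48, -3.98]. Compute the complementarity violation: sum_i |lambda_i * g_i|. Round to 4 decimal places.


KKT complementary slackness check:
lambda_1 * g_1 = 7.13 * 1.48 = 10.5524
lambda_2 * g_2 = 1.0 * -3.98 = -3.98
Total violation = 10.5524 + 3.98 = 14.5324


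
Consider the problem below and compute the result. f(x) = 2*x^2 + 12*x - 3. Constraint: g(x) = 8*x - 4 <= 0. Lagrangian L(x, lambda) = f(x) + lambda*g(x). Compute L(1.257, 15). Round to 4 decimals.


Step 1: Evaluate f(x).
f(1.257) = 2*1.257^2 + 12*1.257 - 3 = 15.2441
Step 2: Evaluate g(x).
g(1.257) = 8*1.257 - 4 = 6.056
Step 3: Compute Lagrangian.
L = 15.2441 + 15*6.056 = 106.0841


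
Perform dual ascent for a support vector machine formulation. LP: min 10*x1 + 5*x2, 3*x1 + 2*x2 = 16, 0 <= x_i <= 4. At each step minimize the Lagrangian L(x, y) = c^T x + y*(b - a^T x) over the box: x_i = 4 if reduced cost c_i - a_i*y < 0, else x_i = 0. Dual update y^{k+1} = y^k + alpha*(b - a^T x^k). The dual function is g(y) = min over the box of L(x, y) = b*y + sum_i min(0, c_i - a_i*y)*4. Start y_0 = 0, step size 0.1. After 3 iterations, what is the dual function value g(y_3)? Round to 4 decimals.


Dual ascent for LP: min 10*x1 + 5*x2, 3*x1 + 2*x2 = 16, 0 <= x_i <= 4
Step 1: y^k = 0.0, reduced costs: (10.0, 5.0)
  x^k = (0.0, 0.0), subgradient = b - a^T x = 16.0
  y^{k+1} = 0.0 + 0.1*16.0 = 1.6
Step 2: y^k = 1.6, reduced costs: (5.2, 1.8)
  x^k = (0.0, 0.0), subgradient = b - a^T x = 16.0
  y^{k+1} = 1.6 + 0.1*16.0 = 3.2
Step 3: y^k = 3.2, reduced costs: (0.4, -1.4)
  x^k = (0.0, 4.0), subgradient = b - a^T x = 8.0
  y^{k+1} = 3.2 + 0.1*8.0 = 4.0
Dual objective at y_3 = 4.0: reduced costs (-2.0, -3.0), box minimizer x = (4.0, 4.0)
g(y_3) = b*y + (c1 - a1*y)*x1 + (c2 - a2*y)*x2 = 16*4.0 + (-2.0)*4.0 + (-3.0)*4.0 = 64.0 - 8.0 - 12.0 = 44.0


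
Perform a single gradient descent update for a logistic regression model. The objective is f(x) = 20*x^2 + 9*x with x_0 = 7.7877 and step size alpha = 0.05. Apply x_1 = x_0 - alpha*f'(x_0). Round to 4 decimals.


We compute the gradient at x_0 and apply the update.
f'(x) = 40*x + 9
f'(7.7877) = 40*7.7877 + 9 = 320.508
x_1 = 7.7877 - 0.05*320.508 = -8.2377


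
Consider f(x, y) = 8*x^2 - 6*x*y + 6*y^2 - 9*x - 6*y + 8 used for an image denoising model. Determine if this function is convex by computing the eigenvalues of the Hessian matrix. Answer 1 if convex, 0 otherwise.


The Hessian of f(x,y) = 8*x^2 - 6*x*y + 6*y^2 - 9*x - 6*y + 8 is:
H = [[16, -6], [-6, 12]]
Trace = 16 + 12 = 28
Determinant = 16*12 - (-6)^2 = 156
Discriminant = (28)^2 - 4*156 = 160.0
Eigenvalues: lambda_1 = 7.6754, lambda_2 = 20.3246
The function is convex.

1


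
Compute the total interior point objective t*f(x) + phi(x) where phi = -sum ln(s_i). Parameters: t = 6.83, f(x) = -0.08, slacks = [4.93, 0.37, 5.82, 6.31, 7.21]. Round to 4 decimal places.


Step 1: Compute log-barrier.
ln values: [1.5953, -0.9943, 1.7613, 1.8421, 1.9755]
phi = -(1.5953 - 0.9943 + 1.7613 + 1.8421 + 1.9755) = -6.18
Step 2: Compute augmented objective.
t*f(x) = 6.83*-0.08 = -0.5464
Total = -0.5464 - 6.18 = -6.7264


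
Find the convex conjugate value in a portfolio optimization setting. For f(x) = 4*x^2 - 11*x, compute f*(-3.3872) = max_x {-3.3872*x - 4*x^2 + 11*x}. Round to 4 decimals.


f*(y) = sup_x {y*x - a*x^2 - b*x} = sup_x {(y-b)*x - a*x^2}
FOC: (y - b) - 2a*x = 0 => x* = (y - b)/(2a)
x* = (-3.3872 + 11)/(2*4) = 0.9516
f*(-3.3872) = (y-b)^2/(4a) = (-3.3872 + 11)^2/(4*4)
= 57.9547/16 = 3.6222


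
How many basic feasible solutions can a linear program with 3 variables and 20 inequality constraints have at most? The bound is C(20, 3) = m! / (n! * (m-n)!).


Each vertex corresponds to some choice of n active constraints out of m, so the number of vertices is at most C(m, n) = m! / (n!(m-n)!).
m = 20, n = 3
Numerator: 20 * 19 * 18
Denominator: 3! = 6
C(20, 3) = 1140


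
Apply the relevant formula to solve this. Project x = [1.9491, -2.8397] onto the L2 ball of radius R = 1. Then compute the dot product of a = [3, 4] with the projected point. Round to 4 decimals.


Step 1: Compute ||x|| (intermediates to 6 decimals).
||x|| = sqrt(1.9491^2 + (-2.8397)^2) = 3.444254
Step 2: Project.
Since ||x|| > R, scale = R/||x|| = 1/3.444254 = 0.290339, proj(x) = scale * x
proj(x) = [0.5659, -0.824476]
Step 3: Dot product.
a^T * proj(x) = 3*0.5659 + 4*(-0.824476) = -1.6002


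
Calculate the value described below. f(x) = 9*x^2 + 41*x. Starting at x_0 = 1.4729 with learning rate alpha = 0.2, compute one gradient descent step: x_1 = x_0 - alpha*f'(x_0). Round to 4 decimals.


We compute the gradient at x_0 and apply the update.
f'(x) = 18*x + 41
f'(1.4729) = 18*1.4729 + 41 = 67.5122
x_1 = 1.4729 - 0.2*67.5122 = -12.0295


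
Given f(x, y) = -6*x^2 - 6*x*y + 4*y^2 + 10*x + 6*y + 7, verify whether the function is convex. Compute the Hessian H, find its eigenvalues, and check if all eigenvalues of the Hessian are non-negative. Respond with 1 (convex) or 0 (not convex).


The Hessian of f(x,y) = -6*x^2 - 6*x*y + 4*y^2 + 10*x + 6*y + 7 is:
H = [[-12, -6], [-6, 8]]
Trace = -12 + 8 = -4
Determinant = -12*8 - (-6)^2 = -132
Discriminant = (-4)^2 - 4*-132 = 544.0
Eigenvalues: lambda_1 = -13.6619, lambda_2 = 9.6619
The function is not convex.

0


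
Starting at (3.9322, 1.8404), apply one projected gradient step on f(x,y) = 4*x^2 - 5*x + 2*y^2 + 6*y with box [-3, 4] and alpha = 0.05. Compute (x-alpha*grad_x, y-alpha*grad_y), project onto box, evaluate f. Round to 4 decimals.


Step 1: Compute gradient at (3.9322, 1.8404).
grad_x = 2*4*3.9322 - 5 = 26.4576
grad_y = 2*2*1.8404 + 6 = 13.3616
Step 2: Gradient step.
x_raw = 3.9322 - 0.05*26.4576 = 2.6093
y_raw = 1.8404 - 0.05*13.3616 = 1.1723
Step 3: Project onto [-3, 4].
x_proj = clip(2.6093) = 2.6093
y_proj = clip(1.1723) = 1.1723
Step 4: Evaluate f.
f(2.6093, 1.1723) = 23.9702


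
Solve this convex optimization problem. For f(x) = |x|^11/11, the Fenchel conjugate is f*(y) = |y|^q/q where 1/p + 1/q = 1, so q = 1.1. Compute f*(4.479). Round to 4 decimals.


The conjugate exponent q satisfies 1/p + 1/q = 1.
p = 11, so q = 11/(11 - 1) = 1.1
|y|^q = 4.479^1.1 = 5.2035
f*(4.479) = 5.2035 / 1.1 = 4.7305


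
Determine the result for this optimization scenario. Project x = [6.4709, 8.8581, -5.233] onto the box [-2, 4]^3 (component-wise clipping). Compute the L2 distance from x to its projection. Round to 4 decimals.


Project each component onto [-2, 4].
clip(6.4709) = 4.0, clip(8.8581) = 4.0, clip(-5.233) = -2.0
Projection = [4.0, 4.0, -2.0]
Squared diffs: [6.1053, 23.6011, 10.4523]
Distance = sqrt(40.1587) = 6.3371


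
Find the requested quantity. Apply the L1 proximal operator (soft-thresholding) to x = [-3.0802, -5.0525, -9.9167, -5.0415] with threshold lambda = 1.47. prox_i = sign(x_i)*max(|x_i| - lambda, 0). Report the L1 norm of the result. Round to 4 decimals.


Soft-thresholding with lambda = 1.47:
prox(-3.0802) = sign(-3.0802)*max(|-3.0802| - 1.47, 0) = -1.6102
prox(-5.0525) = sign(-5.0525)*max(|-5.0525| - 1.47, 0) = -3.5825
prox(-9.9167) = sign(-9.9167)*max(|-9.9167| - 1.47, 0) = -8.4467
prox(-5.0415) = sign(-5.0415)*max(|-5.0415| - 1.47, 0) = -3.5715
prox(x) = [-1.6102, -3.5825, -8.4467, -3.5715]
||prox(x)||_1 = 1.6102 + 3.5825 + 8.4467 + 3.5715 = 17.2109


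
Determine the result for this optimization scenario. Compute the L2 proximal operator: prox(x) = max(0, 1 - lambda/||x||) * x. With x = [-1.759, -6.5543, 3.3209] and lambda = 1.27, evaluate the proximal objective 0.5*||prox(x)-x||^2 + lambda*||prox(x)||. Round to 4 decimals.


Step 1: Compute ||x||.
||x|| = 7.5552
Step 2: Compute scaling factor.
scale = max(0, 1 - 1.27/7.5552) = 0.8319
Step 3: prox(x) = [-1.4633, -5.4525, 2.7627]
||prox(x)|| = 6.2852
Step 4: Proximal objective.
0.5*||prox-x||^2 = 0.8065
lambda*||prox|| = 7.9822
Total = 8.7887


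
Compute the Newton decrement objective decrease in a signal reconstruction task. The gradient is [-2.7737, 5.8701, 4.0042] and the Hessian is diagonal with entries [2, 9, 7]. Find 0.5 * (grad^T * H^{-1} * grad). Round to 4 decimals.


Step 1: H is diagonal, so H^(-1) * g = [-1.3869, 0.6522, 0.572].
Step 2: g^T H^(-1) g = sum_i g_i^2 / H_ii
  = (-2.7737)^2/2 + (5.8701)^2/9 + (4.0042)^2/7
  = 3.8467 + 3.8287 + 2.2905 = 9.9659
Step 3: Objective decrease = 0.5 * g^T H^(-1) g = 4.9829


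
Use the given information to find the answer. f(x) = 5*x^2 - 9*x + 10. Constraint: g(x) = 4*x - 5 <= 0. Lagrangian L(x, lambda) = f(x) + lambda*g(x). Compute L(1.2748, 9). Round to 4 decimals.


Step 1: Evaluate f(x).
f(1.2748) = 5*1.2748^2 - 9*1.2748 + 10 = 6.6524
Step 2: Evaluate g(x).
g(1.2748) = 4*1.2748 - 5 = 0.0992
Step 3: Compute Lagrangian.
L = 6.6524 + 9*0.0992 = 7.5452


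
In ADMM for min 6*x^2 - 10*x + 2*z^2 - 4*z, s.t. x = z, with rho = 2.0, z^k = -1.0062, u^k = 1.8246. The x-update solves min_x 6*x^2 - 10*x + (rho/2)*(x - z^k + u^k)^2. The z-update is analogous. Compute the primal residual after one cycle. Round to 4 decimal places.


ADMM iteration with rho = 2.0, z^k = -1.0062, u^k = 1.8246
Step 1: x-update.
Minimize 6*x^2 - 10*x + (2.0/2)*(x + 1.0062 + 1.8246)^2
FOC: (2*6 + 2.0)*x = 10 + 2.0*(-1.0062 - 1.8246)
x^{k+1} = 0.3099
Step 2: z-update.
Minimize 2*z^2 - 4*z + (2.0/2)*(0.3099 - z + 1.8246)^2
FOC: (2*2 + 2.0)*z = 4 + 2.0*(0.3099 + 1.8246)
z^{k+1} = 1.3782
Step 3: u-update.
u^{k+1} = 1.8246 + 0.3099 - 1.3782 = 0.7563
Step 4: Primal residual = |0.3099 - 1.3782| = 1.0683


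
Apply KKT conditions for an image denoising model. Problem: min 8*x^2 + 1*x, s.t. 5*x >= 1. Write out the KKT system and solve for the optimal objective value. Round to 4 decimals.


Step 1: Try lambda = 0 (constraint inactive).
x_unc = -1/(2*8) = -0.0625
Check: 5*-0.0625 = -0.3125 < 1 -- violated!
Step 2: Constraint must be active: 5*x = 1
x* = 1/5 = 0.2
lambda = (2*8*0.2 + 1)/5 = 0.84
Step 3: Compute optimal value.
f(x*) = 8*0.2^2 + 1*0.2 = 0.52


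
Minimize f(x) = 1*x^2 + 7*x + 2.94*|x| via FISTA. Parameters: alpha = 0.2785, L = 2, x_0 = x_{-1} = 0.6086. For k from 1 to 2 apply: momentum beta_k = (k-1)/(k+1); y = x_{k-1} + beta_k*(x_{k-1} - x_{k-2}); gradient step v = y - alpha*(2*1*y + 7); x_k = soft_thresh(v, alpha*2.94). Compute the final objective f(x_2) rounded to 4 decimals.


FISTA on f(x) = 1*x^2 + 7*x + 2.94*|x|
L = 2, alpha = 0.2785
Iteration 1: beta = 0.0, y = 0.6086 + 0.0*(0.6086 - 0.6086) = 0.6086
  grad(y) = 8.2172, v = y - alpha*grad = -1.6799
  prox(v) = soft_thresh(-1.6799, 0.8188) = -0.8611
Iteration 2: beta = 0.3333, y = -0.8611 + 0.3333*(-0.8611 - 0.6086) = -1.351
  grad(y) = 4.298, v = y - alpha*grad = -2.548
  prox(v) = soft_thresh(-2.548, 0.8188) = -1.7292
f(x_2) = 1*(-1.7292)^2 + 7*(-1.7292) + 2.94*|-1.7292| = -4.0304


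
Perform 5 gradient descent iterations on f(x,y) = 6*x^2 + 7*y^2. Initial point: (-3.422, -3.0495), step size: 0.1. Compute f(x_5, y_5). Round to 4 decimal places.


Gradient descent on f(x,y) = 6*x^2 + 7*y^2.
Starting point: (-3.422, -3.0495), alpha = 0.1
Step 1: grad_x = 2*6*-3.422 = -41.064, grad_y = 2*7*-3.0495 = -42.693
  x_1 = -3.422 - 0.1*-41.064 = 0.6844
  y_1 = -3.0495 - 0.1*-42.693 = 1.2198
Step 2: grad_x = 2*6*0.6844 = 8.2128, grad_y = 2*7*1.2198 = 17.0772
  x_2 = 0.6844 - 0.1*8.2128 = -0.1369
  y_2 = 1.2198 - 0.1*17.0772 = -0.4879
Step 3: grad_x = 2*6*-0.1369 = -1.6426, grad_y = 2*7*-0.4879 = -6.8309
  x_3 = -0.1369 - 0.1*-1.6426 = 0.0274
  y_3 = -0.4879 - 0.1*-6.8309 = 0.1952
Step 4: grad_x = 2*6*0.0274 = 0.3285, grad_y = 2*7*0.1952 = 2.7324
  x_4 = 0.0274 - 0.1*0.3285 = -0.0055
  y_4 = 0.1952 - 0.1*2.7324 = -0.0781
Step 5: grad_x = 2*6*-0.0055 = -0.0657, grad_y = 2*7*-0.0781 = -1.0929
  x_5 = -0.0055 - 0.1*-0.0657 = 0.0011
  y_5 = -0.0781 - 0.1*-1.0929 = 0.0312
f(0.0011, 0.0312) = 6*0.0011^2 + 7*0.0312^2 = 0.0068


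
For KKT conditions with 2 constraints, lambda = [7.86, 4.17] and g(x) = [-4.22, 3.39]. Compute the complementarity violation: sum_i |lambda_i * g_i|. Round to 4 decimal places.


KKT complementary slackness check:
lambda_1 * g_1 = 7.86 * -4.22 = -33.1692
lambda_2 * g_2 = 4.17 * 3.39 = 14.1363
Total violation = 33.1692 + 14.1363 = 47.3055


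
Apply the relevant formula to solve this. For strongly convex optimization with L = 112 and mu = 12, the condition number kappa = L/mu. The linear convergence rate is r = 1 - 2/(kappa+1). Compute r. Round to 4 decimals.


Step 1: Compute the condition number.
kappa = L/mu = 112/12 = 9.3333
Step 2: Compute the convergence rate.
r = 1 - 2/(kappa + 1) = 1 - 2*mu/(L + mu) = (L - mu)/(L + mu) = 100/124 = 0.8065


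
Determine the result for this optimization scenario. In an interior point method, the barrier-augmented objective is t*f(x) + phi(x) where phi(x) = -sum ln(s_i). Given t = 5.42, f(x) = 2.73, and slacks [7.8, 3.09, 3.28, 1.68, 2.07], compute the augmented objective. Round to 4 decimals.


Step 1: Compute log-barrier.
ln values: [2.0541, 1.1282, 1.1878, 0.5188, 0.7275]
phi = -(2.0541 + 1.1282 + 1.1878 + 0.5188 + 0.7275) = -5.6165
Step 2: Compute augmented objective.
t*f(x) = 5.42*2.73 = 14.7966
Total = 14.7966 - 5.6165 = 9.1801


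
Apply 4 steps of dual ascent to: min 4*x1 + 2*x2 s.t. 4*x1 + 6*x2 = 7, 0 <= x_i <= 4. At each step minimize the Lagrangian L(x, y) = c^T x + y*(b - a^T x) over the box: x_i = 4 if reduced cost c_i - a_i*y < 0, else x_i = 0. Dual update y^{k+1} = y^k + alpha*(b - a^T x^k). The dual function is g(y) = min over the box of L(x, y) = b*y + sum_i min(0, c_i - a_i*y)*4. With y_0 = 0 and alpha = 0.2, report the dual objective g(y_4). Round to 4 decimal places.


Dual ascent for LP: min 4*x1 + 2*x2, 4*x1 + 6*x2 = 7, 0 <= x_i <= 4
Step 1: y^k = 0.0, reduced costs: (4.0, 2.0)
  x^k = (0.0, 0.0), subgradient = b - a^T x = 7.0
  y^{k+1} = 0.0 + 0.2*7.0 = 1.4
Step 2: y^k = 1.4, reduced costs: (-1.6, -6.4)
  x^k = (4.0, 4.0), subgradient = b - a^T x = -33.0
  y^{k+1} = 1.4 + 0.2*-33.0 = -5.2
Step 3: y^k = -5.2, reduced costs: (24.8, 33.2)
  x^k = (0.0, 0.0), subgradient = b - a^T x = 7.0
  y^{k+1} = -5.2 + 0.2*7.0 = -3.8
Step 4: y^k = -3.8, reduced costs: (19.2, 24.8)
  x^k = (0.0, 0.0), subgradient = b - a^T x = 7.0
  y^{k+1} = -3.8 + 0.2*7.0 = -2.4
Dual objective at y_4 = -2.4: reduced costs (13.6, 16.4), box minimizer x = (0.0, 0.0)
g(y_4) = b*y + (c1 - a1*y)*x1 + (c2 - a2*y)*x2 = 7*(-2.4) + 13.6*0.0 + 16.4*0.0 = -16.8 + 0.0 + 0.0 = -16.8


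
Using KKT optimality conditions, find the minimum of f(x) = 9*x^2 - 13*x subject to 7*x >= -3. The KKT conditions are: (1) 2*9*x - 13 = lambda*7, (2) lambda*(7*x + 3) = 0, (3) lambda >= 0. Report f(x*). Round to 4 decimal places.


Step 1: Try lambda = 0 (constraint inactive).
Stationarity: 2*9*x - 13 = 0
x* = 13/(2*9) = 13/18 = 0.7222 (rounded; the exact value 13/18 is used below)
Check constraint: 7*0.7222 = 5.0554 >= -3 -- satisfied.
Step 2: Compute optimal value.
f(x*) = 9*(13/18)^2 - 13*(13/18) = -4.6944


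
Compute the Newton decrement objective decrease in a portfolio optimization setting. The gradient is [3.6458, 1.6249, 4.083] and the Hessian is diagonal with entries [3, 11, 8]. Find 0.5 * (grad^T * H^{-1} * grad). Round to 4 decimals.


Step 1: H is diagonal, so H^(-1) * g = [1.2153, 0.1477, 0.5104].
Step 2: g^T H^(-1) g = sum_i g_i^2 / H_ii
  = (3.6458)^2/3 + (1.6249)^2/11 + (4.083)^2/8
  = 4.4306 + 0.24 + 2.0839 = 6.7545
Step 3: Objective decrease = 0.5 * g^T H^(-1) g = 3.3773


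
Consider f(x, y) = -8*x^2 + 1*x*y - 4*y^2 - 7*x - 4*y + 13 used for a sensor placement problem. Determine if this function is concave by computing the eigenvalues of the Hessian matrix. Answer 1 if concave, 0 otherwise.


The Hessian of f(x,y) = -8*x^2 + 1*x*y - 4*y^2 - 7*x - 4*y + 13 is:
H = [[-16, 1], [1, -8]]
Trace = -16 - 8 = -24
Determinant = -16*-8 - (1)^2 = 127
Discriminant = (-24)^2 - 4*127 = 68.0
Eigenvalues: lambda_1 = -16.1231, lambda_2 = -7.8769
The function is concave.

1


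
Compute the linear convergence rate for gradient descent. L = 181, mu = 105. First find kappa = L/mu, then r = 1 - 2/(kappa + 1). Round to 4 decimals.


Step 1: Compute the condition number.
kappa = L/mu = 181/105 = 1.7238
Step 2: Compute the convergence rate.
r = 1 - 2/(kappa + 1) = 1 - 2*mu/(L + mu) = (L - mu)/(L + mu) = 76/286 = 0.2657


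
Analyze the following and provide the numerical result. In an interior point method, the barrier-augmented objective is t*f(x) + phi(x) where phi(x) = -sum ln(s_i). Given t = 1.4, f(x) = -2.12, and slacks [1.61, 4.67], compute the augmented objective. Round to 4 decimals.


Step 1: Compute log-barrier.
ln values: [0.4762, 1.5412]
phi = -(0.4762 + 1.5412) = -2.0174
Step 2: Compute augmented objective.
t*f(x) = 1.4*-2.12 = -2.968
Total = -2.968 - 2.0174 = -4.9854


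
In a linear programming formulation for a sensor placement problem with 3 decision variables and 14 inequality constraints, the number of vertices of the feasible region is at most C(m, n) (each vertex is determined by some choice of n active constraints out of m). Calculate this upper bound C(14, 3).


Each vertex corresponds to some choice of n active constraints out of m, so the number of vertices is at most C(m, n) = m! / (n!(m-n)!).
m = 14, n = 3
Numerator: 14 * 13 * 12
Denominator: 3! = 6
C(14, 3) = 364


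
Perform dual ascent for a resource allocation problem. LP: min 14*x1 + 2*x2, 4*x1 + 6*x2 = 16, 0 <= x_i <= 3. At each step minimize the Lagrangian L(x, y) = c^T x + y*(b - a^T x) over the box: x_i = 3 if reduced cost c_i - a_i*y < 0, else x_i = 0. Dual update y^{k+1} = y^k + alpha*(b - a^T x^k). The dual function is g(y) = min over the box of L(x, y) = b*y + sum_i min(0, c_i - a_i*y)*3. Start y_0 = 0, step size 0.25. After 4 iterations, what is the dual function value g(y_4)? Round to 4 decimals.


Dual ascent for LP: min 14*x1 + 2*x2, 4*x1 + 6*x2 = 16, 0 <= x_i <= 3
Step 1: y^k = 0.0, reduced costs: (14.0, 2.0)
  x^k = (0.0, 0.0), subgradient = b - a^T x = 16.0
  y^{k+1} = 0.0 + 0.25*16.0 = 4.0
Step 2: y^k = 4.0, reduced costs: (-2.0, -22.0)
  x^k = (3.0, 3.0), subgradient = b - a^T x = -14.0
  y^{k+1} = 4.0 + 0.25*-14.0 = 0.5
Step 3: y^k = 0.5, reduced costs: (12.0, -1.0)
  x^k = (0.0, 3.0), subgradient = b - a^T x = -2.0
  y^{k+1} = 0.5 + 0.25*-2.0 = 0.0
Step 4: y^k = 0.0, reduced costs: (14.0, 2.0)
  x^k = (0.0, 0.0), subgradient = b - a^T x = 16.0
  y^{k+1} = 0.0 + 0.25*16.0 = 4.0
Dual objective at y_4 = 4.0: reduced costs (-2.0, -22.0), box minimizer x = (3.0, 3.0)
g(y_4) = b*y + (c1 - a1*y)*x1 + (c2 - a2*y)*x2 = 16*4.0 + (-2.0)*3.0 + (-22.0)*3.0 = 64.0 - 6.0 - 66.0 = -8.0


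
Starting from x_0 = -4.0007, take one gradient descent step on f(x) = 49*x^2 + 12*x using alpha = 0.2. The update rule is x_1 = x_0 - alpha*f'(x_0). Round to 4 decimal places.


We compute the gradient at x_0 and apply the update.
f'(x) = 98*x + 12
f'(-4.0007) = 98*-4.0007 + 12 = -380.0686
x_1 = -4.0007 - 0.2*-380.0686 = 72.013


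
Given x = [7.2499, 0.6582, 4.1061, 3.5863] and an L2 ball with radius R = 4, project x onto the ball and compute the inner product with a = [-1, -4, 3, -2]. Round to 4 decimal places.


Step 1: Compute ||x|| (intermediates to 6 decimals).
||x|| = sqrt(7.2499^2 + 0.6582^2 + 4.1061^2 + 3.5863^2) = 9.094827
Step 2: Project.
Since ||x|| > R, scale = R/||x|| = 4/9.094827 = 0.43981, proj(x) = scale * x
proj(x) = [3.188579, 0.289483, 1.805904, 1.577291]
Step 3: Dot product.
a^T * proj(x) = -1*3.188579 - 4*0.289483 + 3*1.805904 - 2*1.577291 = -2.0834


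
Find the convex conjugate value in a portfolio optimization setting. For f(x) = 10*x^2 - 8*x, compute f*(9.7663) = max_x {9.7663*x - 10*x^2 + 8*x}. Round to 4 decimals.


f*(y) = sup_x {y*x - a*x^2 - b*x} = sup_x {(y-b)*x - a*x^2}
FOC: (y - b) - 2a*x = 0 => x* = (y - b)/(2a)
x* = (9.7663 + 8)/(2*10) = 0.8883
f*(9.7663) = (y-b)^2/(4a) = (9.7663 + 8)^2/(4*10)
= 315.6414/40 = 7.891


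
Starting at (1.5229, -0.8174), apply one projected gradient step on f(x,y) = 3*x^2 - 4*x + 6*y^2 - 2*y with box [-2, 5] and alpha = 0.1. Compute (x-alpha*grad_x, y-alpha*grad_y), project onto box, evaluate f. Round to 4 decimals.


Step 1: Compute gradient at (1.5229, -0.8174).
grad_x = 2*3*1.5229 - 4 = 5.1374
grad_y = 2*6*-0.8174 - 2 = -11.8088
Step 2: Gradient step.
x_raw = 1.5229 - 0.1*5.1374 = 1.0092
y_raw = -0.8174 - 0.1*-11.8088 = 0.3635
Step 3: Project onto [-2, 5].
x_proj = clip(1.0092) = 1.0092
y_proj = clip(0.3635) = 0.3635
Step 4: Evaluate f.
f(1.0092, 0.3635) = -0.9157


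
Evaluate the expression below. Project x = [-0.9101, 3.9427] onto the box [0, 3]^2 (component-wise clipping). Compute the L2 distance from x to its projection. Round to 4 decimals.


Project each component onto [0, 3].
clip(-0.9101) = 0.0, clip(3.9427) = 3.0
Projection = [0.0, 3.0]
Squared diffs: [0.8283, 0.8887]
Distance = sqrt(1.717) = 1.3103


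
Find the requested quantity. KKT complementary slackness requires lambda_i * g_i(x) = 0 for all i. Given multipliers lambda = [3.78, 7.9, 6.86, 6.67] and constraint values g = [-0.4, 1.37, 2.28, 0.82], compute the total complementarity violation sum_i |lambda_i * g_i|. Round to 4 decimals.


KKT complementary slackness check:
lambda_1 * g_1 = 3.78 * -0.4 = -1.512
lambda_2 * g_2 = 7.9 * 1.37 = 10.823
lambda_3 * g_3 = 6.86 * 2.28 = 15.6408
lambda_4 * g_4 = 6.67 * 0.82 = 5.4694
Total violation = 1.512 + 10.823 + 15.6408 + 5.4694 = 33.4452


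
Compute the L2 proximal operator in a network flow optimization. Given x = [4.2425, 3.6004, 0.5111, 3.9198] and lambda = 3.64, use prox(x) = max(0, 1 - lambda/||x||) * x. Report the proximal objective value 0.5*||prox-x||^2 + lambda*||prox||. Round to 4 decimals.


Step 1: Compute ||x||.
||x|| = 6.8255
Step 2: Compute scaling factor.
scale = max(0, 1 - 3.64/6.8255) = 0.4667
Step 3: prox(x) = [1.98, 1.6803, 0.2385, 1.8294]
||prox(x)|| = 3.1855
Step 4: Proximal objective.
0.5*||prox-x||^2 = 6.6248
lambda*||prox|| = 11.5952
Total = 18.2201


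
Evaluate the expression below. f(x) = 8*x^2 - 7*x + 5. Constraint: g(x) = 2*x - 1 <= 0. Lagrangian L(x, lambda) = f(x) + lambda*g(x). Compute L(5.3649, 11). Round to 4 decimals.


Step 1: Evaluate f(x).
f(5.3649) = 8*5.3649^2 - 7*5.3649 + 5 = 197.7029
Step 2: Evaluate g(x).
g(5.3649) = 2*5.3649 - 1 = 9.7298
Step 3: Compute Lagrangian.
L = 197.7029 + 11*9.7298 = 304.7307


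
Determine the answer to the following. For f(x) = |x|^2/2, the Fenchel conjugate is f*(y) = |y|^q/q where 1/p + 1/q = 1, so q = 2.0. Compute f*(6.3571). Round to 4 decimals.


The conjugate exponent q satisfies 1/p + 1/q = 1.
p = 2, so q = 2/(2 - 1) = 2.0
|y|^q = 6.3571^2.0 = 40.4127
f*(6.3571) = 40.4127 / 2.0 = 20.2064


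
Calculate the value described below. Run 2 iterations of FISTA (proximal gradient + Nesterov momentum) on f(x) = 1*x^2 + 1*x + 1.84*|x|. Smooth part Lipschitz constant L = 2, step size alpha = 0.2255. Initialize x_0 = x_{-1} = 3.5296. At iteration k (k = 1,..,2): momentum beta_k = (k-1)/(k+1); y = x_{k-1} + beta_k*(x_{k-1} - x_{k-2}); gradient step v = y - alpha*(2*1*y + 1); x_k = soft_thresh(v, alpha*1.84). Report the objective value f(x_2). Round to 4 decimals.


FISTA on f(x) = 1*x^2 + 1*x + 1.84*|x|
L = 2, alpha = 0.2255
Iteration 1: beta = 0.0, y = 3.5296 + 0.0*(3.5296 - 3.5296) = 3.5296
  grad(y) = 8.0592, v = y - alpha*grad = 1.7123
  prox(v) = soft_thresh(1.7123, 0.4149) = 1.2973
Iteration 2: beta = 0.3333, y = 1.2973 + 0.3333*(1.2973 - 3.5296) = 0.5532
  grad(y) = 2.1065, v = y - alpha*grad = 0.0782
  prox(v) = soft_thresh(0.0782, 0.4149) = 0.0
f(x_2) = 1*0.0^2 + 1*0.0 + 1.84*|0.0| = 0.0


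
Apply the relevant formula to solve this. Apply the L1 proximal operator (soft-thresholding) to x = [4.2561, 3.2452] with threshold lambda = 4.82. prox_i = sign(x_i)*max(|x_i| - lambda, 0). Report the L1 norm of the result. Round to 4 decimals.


Soft-thresholding with lambda = 4.82:
prox(4.2561) = sign(4.2561)*max(|4.2561| - 4.82, 0) = 0.0
prox(3.2452) = sign(3.2452)*max(|3.2452| - 4.82, 0) = 0.0
prox(x) = [0.0, 0.0]
||prox(x)||_1 = 0.0 + 0.0 = 0.0


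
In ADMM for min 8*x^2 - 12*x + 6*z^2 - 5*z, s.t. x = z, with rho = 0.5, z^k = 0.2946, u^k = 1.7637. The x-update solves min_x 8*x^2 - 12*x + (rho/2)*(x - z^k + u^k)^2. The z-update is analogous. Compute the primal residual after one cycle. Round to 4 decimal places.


ADMM iteration with rho = 0.5, z^k = 0.2946, u^k = 1.7637
Step 1: x-update.
Minimize 8*x^2 - 12*x + (0.5/2)*(x - 0.2946 + 1.7637)^2
FOC: (2*8 + 0.5)*x = 12 + 0.5*(0.2946 - 1.7637)
x^{k+1} = 0.6828
Step 2: z-update.
Minimize 6*z^2 - 5*z + (0.5/2)*(0.6828 - z + 1.7637)^2
FOC: (2*6 + 0.5)*z = 5 + 0.5*(0.6828 + 1.7637)
z^{k+1} = 0.4979
Step 3: u-update.
u^{k+1} = 1.7637 + 0.6828 - 0.4979 = 1.9486
Step 4: Primal residual = |0.6828 - 0.4979| = 0.1849


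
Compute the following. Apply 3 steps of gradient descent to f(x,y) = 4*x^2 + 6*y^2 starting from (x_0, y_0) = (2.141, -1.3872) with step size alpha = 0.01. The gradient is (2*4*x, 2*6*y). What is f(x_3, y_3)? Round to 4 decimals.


Gradient descent on f(x,y) = 4*x^2 + 6*y^2.
Starting point: (2.141, -1.3872), alpha = 0.01
Step 1: grad_x = 2*4*2.141 = 17.128, grad_y = 2*6*-1.3872 = -16.6464
  x_1 = 2.141 - 0.01*17.128 = 1.9697
  y_1 = -1.3872 - 0.01*-16.6464 = -1.2207
Step 2: grad_x = 2*4*1.9697 = 15.7578, grad_y = 2*6*-1.2207 = -14.6488
  x_2 = 1.9697 - 0.01*15.7578 = 1.8121
  y_2 = -1.2207 - 0.01*-14.6488 = -1.0742
Step 3: grad_x = 2*4*1.8121 = 14.4971, grad_y = 2*6*-1.0742 = -12.891
  x_3 = 1.8121 - 0.01*14.4971 = 1.6672
  y_3 = -1.0742 - 0.01*-12.891 = -0.9453
f(1.6672, -0.9453) = 4*1.6672^2 + 6*(-0.9453)^2 = 16.4798


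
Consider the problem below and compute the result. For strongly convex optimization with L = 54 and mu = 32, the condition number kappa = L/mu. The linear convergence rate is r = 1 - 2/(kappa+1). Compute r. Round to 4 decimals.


Step 1: Compute the condition number.
kappa = L/mu = 54/32 = 1.6875
Step 2: Compute the convergence rate.
r = 1 - 2/(kappa + 1) = 1 - 2*mu/(L + mu) = (L - mu)/(L + mu) = 22/86 = 0.2558
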